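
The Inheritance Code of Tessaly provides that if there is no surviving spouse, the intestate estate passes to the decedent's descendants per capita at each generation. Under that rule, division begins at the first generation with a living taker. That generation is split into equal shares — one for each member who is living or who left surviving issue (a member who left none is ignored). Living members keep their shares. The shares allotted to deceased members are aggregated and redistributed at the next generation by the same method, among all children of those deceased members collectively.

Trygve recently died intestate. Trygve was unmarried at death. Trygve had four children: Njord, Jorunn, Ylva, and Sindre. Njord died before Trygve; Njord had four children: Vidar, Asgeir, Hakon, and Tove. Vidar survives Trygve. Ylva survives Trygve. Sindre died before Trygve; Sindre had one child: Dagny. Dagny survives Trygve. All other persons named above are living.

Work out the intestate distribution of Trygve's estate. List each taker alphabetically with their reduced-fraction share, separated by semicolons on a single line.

There is no surviving spouse, so the entire estate passes to Trygve's descendants per capita at each generation.
At generation 1 (Njord, Jorunn, Ylva, Sindre) there are 4 shares of (1)/4 = 1/4 each.
Living: Jorunn and Ylva — each takes 1/4.
Deceased: Njord and Sindre. Their combined 1/2 is pooled and carried to generation 2.
At generation 2 (Vidar, Asgeir, Hakon, Tove, Dagny) there are 5 shares of (1/2)/5 = 1/10 each.
Living: Vidar, Asgeir, Hakon, Tove, and Dagny — each takes 1/10.

Asgeir 1/10; Dagny 1/10; Hakon 1/10; Jorunn 1/4; Tove 1/10; Vidar 1/10; Ylva 1/4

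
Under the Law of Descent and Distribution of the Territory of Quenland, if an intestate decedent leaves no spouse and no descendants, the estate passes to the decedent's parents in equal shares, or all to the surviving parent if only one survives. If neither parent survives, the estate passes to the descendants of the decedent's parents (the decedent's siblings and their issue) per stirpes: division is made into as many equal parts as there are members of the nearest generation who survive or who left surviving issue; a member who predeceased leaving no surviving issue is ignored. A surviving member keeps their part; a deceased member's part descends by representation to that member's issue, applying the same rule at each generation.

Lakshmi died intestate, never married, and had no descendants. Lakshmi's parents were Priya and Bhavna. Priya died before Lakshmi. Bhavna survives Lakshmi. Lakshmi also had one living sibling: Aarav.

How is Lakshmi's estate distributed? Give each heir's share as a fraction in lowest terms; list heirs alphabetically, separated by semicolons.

Only one parent, Bhavna, survives, so Bhavna takes the entire estate. The siblings take nothing because a surviving parent has priority.

Bhavna 1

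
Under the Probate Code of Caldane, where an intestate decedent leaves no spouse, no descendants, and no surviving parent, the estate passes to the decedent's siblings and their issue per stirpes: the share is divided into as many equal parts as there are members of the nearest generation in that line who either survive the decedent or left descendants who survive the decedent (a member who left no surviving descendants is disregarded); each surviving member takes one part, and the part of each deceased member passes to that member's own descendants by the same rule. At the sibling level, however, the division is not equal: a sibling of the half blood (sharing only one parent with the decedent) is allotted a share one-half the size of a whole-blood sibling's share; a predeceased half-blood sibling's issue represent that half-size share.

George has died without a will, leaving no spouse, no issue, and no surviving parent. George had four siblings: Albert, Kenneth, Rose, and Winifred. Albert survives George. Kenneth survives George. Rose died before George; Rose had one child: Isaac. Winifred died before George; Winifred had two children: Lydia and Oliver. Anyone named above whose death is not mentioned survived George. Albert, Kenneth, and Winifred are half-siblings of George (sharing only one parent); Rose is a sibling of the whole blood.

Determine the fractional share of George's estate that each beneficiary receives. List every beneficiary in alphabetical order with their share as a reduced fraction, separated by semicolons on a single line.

Albert 1/5; Isaac 2/5; Kenneth 1/5; Lydia 1/10; Oliver 1/10

No spouse, descendants, or parent survives, so the estate passes to George's siblings per stirpes.
Half-blood siblings count for one-half the weight of whole-blood siblings at the initial division.
Dividing 1 in proportion to weights (total weight 5/2): Albert (weight 1/2) → 1/5; Kenneth (weight 1/2) → 1/5; Rose (weight 1) → 2/5; Winifred (weight 1/2) → 1/5.
Albert is living and takes 1/5.
Kenneth is living and takes 1/5.
Rose predeceased; the 2/5 allotted to Rose's branch passes to Rose's issue by representation.
Isaac is the sole taker at this level and receives the full 2/5.
Winifred predeceased; the 1/5 allotted to Winifred's branch passes to Winifred's issue by representation.
The 1/5 is divided into 2 equal shares of 1/10 among Lydia, Oliver.
Lydia is living and takes 1/10.
Oliver is living and takes 1/10.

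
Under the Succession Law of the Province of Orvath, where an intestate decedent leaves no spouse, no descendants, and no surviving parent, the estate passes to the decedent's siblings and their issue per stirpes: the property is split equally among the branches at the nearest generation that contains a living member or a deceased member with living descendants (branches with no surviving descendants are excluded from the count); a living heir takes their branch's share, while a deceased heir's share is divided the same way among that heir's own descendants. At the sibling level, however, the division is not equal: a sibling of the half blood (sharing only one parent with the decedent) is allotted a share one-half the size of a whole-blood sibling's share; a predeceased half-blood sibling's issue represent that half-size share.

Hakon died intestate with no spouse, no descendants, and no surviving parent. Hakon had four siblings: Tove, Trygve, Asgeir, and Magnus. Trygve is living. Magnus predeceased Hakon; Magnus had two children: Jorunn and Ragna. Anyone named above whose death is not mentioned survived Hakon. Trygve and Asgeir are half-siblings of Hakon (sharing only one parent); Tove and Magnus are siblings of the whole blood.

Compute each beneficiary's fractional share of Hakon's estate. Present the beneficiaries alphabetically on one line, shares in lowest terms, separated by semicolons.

Asgeir 1/6; Jorunn 1/6; Ragna 1/6; Tove 1/3; Trygve 1/6

No spouse, descendants, or parent survives, so the estate passes to Hakon's siblings per stirpes.
Half-blood siblings count for one-half the weight of whole-blood siblings at the initial division.
Dividing 1 in proportion to weights (total weight 3): Tove (weight 1) → 1/3; Trygve (weight 1/2) → 1/6; Asgeir (weight 1/2) → 1/6; Magnus (weight 1) → 1/3.
Tove is living and takes 1/3.
Trygve is living and takes 1/6.
Asgeir is living and takes 1/6.
Magnus predeceased; the 1/3 allotted to Magnus's branch passes to Magnus's issue by representation.
The 1/3 is divided into 2 equal shares of 1/6 among Jorunn, Ragna.
Jorunn is living and takes 1/6.
Ragna is living and takes 1/6.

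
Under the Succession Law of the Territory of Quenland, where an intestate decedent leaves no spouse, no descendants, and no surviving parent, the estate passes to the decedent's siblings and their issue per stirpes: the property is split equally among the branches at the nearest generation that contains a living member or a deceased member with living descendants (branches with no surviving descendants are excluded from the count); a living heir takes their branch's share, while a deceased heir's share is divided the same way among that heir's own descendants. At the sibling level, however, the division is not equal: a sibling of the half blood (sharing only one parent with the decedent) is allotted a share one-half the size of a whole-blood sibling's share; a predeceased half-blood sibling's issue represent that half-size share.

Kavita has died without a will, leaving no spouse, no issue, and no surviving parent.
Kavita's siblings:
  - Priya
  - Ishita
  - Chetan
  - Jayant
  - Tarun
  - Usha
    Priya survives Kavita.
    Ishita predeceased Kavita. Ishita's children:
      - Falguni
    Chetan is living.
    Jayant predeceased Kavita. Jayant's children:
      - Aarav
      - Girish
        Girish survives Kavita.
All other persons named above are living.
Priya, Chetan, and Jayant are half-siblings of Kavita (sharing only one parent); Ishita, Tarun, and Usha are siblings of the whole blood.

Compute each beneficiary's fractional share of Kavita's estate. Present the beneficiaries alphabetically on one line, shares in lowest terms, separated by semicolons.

No spouse, descendants, or parent survives, so the estate passes to Kavita's siblings per stirpes.
Half-blood siblings count for one-half the weight of whole-blood siblings at the initial division.
Dividing 1 in proportion to weights (total weight 9/2): Priya (weight 1/2) → 1/9; Ishita (weight 1) → 2/9; Chetan (weight 1/2) → 1/9; Jayant (weight 1/2) → 1/9; Tarun (weight 1) → 2/9; Usha (weight 1) → 2/9.
Priya is living and takes 1/9.
Ishita predeceased; the 2/9 allotted to Ishita's branch passes to Ishita's issue by representation.
Falguni is the sole taker at this level and receives the full 2/9.
Chetan is living and takes 1/9.
Jayant predeceased; the 1/9 allotted to Jayant's branch passes to Jayant's issue by representation.
The 1/9 is divided into 2 equal shares of 1/18 among Aarav, Girish.
Aarav is living and takes 1/18.
Girish is living and takes 1/18.
Tarun is living and takes 2/9.
Usha is living and takes 2/9.

Aarav 1/18; Chetan 1/9; Falguni 2/9; Girish 1/18; Priya 1/9; Tarun 2/9; Usha 2/9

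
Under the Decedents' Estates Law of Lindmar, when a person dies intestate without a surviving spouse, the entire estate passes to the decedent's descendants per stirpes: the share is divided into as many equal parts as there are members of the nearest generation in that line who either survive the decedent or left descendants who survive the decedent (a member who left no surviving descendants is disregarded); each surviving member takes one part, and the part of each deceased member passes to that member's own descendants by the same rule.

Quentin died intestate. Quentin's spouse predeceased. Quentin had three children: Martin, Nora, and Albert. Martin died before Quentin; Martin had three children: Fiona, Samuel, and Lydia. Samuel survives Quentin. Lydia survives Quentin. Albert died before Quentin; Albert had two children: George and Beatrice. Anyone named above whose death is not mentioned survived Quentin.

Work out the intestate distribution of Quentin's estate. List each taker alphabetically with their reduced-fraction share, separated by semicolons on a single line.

There is no surviving spouse, so the entire estate passes to Quentin's descendants per stirpes.
The estate is divided into 3 equal shares of 1/3 among Martin, Nora, Albert.
Martin predeceased; the 1/3 allotted to Martin's branch passes to Martin's issue by representation.
The 1/3 is divided into 3 equal shares of 1/9 among Fiona, Samuel, Lydia.
Fiona is living and takes 1/9.
Samuel is living and takes 1/9.
Lydia is living and takes 1/9.
Nora is living and takes 1/3.
Albert predeceased; the 1/3 allotted to Albert's branch passes to Albert's issue by representation.
The 1/3 is divided into 2 equal shares of 1/6 among George, Beatrice.
George is living and takes 1/6.
Beatrice is living and takes 1/6.

Beatrice 1/6; Fiona 1/9; George 1/6; Lydia 1/9; Nora 1/3; Samuel 1/9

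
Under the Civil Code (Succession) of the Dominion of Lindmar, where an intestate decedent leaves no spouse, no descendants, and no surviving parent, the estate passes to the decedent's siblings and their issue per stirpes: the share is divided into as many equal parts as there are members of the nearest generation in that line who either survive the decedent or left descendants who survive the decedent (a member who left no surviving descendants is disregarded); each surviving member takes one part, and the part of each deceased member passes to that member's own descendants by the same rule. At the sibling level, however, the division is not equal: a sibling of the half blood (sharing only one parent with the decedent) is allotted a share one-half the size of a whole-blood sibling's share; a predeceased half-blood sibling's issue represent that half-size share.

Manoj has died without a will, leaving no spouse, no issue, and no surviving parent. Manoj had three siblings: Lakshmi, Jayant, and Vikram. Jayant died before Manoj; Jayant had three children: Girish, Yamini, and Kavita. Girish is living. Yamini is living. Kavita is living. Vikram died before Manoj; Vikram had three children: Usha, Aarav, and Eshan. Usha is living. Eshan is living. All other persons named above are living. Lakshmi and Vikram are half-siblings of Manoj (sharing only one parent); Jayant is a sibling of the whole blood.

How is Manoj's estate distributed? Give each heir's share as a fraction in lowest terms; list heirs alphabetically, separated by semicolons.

Aarav 1/12; Eshan 1/12; Girish 1/6; Kavita 1/6; Lakshmi 1/4; Usha 1/12; Yamini 1/6

No spouse, descendants, or parent survives, so the estate passes to Manoj's siblings per stirpes.
Half-blood siblings count for one-half the weight of whole-blood siblings at the initial division.
Dividing 1 in proportion to weights (total weight 2): Lakshmi (weight 1/2) → 1/4; Jayant (weight 1) → 1/2; Vikram (weight 1/2) → 1/4.
Lakshmi is living and takes 1/4.
Jayant predeceased; the 1/2 allotted to Jayant's branch passes to Jayant's issue by representation.
The 1/2 is divided into 3 equal shares of 1/6 among Girish, Yamini, Kavita.
Girish is living and takes 1/6.
Yamini is living and takes 1/6.
Kavita is living and takes 1/6.
Vikram predeceased; the 1/4 allotted to Vikram's branch passes to Vikram's issue by representation.
The 1/4 is divided into 3 equal shares of 1/12 among Usha, Aarav, Eshan.
Usha is living and takes 1/12.
Aarav is living and takes 1/12.
Eshan is living and takes 1/12.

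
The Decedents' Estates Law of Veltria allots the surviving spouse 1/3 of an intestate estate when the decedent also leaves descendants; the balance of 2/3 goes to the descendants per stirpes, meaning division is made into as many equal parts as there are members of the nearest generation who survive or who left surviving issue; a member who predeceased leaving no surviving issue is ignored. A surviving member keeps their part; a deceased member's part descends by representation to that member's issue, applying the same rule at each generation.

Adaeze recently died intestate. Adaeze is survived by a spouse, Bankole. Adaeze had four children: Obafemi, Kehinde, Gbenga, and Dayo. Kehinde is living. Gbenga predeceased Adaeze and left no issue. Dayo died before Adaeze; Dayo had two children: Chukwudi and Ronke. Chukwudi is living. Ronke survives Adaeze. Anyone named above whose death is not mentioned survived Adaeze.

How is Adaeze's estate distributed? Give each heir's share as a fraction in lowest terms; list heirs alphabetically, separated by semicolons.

Bankole 1/3; Chukwudi 1/9; Kehinde 2/9; Obafemi 2/9; Ronke 1/9

Bankole, as surviving spouse, takes 1/3.
The remaining 2/3 passes to Adaeze's descendants per stirpes.
Gbenga left no surviving issue, so that branch lapses and is disregarded.
The 2/3 is divided into 3 equal shares of 2/9 among Obafemi, Kehinde, Dayo.
Obafemi is living and takes 2/9.
Kehinde is living and takes 2/9.
Dayo predeceased; the 2/9 allotted to Dayo's branch passes to Dayo's issue by representation.
The 2/9 is divided into 2 equal shares of 1/9 among Chukwudi, Ronke.
Chukwudi is living and takes 1/9.
Ronke is living and takes 1/9.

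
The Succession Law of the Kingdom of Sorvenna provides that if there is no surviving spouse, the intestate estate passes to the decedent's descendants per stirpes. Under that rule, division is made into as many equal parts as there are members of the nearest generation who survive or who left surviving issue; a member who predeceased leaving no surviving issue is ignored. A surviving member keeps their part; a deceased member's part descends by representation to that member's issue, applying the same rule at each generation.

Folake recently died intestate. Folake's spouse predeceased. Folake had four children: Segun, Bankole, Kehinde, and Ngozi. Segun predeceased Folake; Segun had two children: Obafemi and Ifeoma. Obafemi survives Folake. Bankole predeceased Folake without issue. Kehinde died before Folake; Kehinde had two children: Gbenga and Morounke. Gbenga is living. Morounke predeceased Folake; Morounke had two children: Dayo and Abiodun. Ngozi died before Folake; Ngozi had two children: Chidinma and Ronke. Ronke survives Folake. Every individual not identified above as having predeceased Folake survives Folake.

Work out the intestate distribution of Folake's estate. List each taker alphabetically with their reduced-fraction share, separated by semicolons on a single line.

Abiodun 1/12; Chidinma 1/6; Dayo 1/12; Gbenga 1/6; Ifeoma 1/6; Obafemi 1/6; Ronke 1/6

There is no surviving spouse, so the entire estate passes to Folake's descendants per stirpes.
Bankole left no surviving issue, so that branch lapses and is disregarded.
The estate is divided into 3 equal shares of 1/3 among Segun, Kehinde, Ngozi.
Segun predeceased; the 1/3 allotted to Segun's branch passes to Segun's issue by representation.
The 1/3 is divided into 2 equal shares of 1/6 among Obafemi, Ifeoma.
Obafemi is living and takes 1/6.
Ifeoma is living and takes 1/6.
Kehinde predeceased; the 1/3 allotted to Kehinde's branch passes to Kehinde's issue by representation.
The 1/3 is divided into 2 equal shares of 1/6 among Gbenga, Morounke.
Gbenga is living and takes 1/6.
Morounke predeceased; the 1/6 allotted to Morounke's branch passes to Morounke's issue by representation.
The 1/6 is divided into 2 equal shares of 1/12 among Dayo, Abiodun.
Dayo is living and takes 1/12.
Abiodun is living and takes 1/12.
Ngozi predeceased; the 1/3 allotted to Ngozi's branch passes to Ngozi's issue by representation.
The 1/3 is divided into 2 equal shares of 1/6 among Chidinma, Ronke.
Chidinma is living and takes 1/6.
Ronke is living and takes 1/6.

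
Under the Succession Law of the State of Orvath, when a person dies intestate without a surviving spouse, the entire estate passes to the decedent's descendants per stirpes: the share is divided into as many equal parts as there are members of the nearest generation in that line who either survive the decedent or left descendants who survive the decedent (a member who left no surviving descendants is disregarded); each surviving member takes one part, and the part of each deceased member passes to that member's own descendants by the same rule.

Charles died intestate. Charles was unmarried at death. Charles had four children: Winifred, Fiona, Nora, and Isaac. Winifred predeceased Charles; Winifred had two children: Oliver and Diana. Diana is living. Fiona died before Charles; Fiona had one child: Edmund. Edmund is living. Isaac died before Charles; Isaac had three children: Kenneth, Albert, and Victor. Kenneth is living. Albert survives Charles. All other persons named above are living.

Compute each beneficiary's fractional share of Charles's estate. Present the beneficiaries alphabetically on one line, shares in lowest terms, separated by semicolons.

There is no surviving spouse, so the entire estate passes to Charles's descendants per stirpes.
The estate is divided into 4 equal shares of 1/4 among Winifred, Fiona, Nora, Isaac.
Winifred predeceased; the 1/4 allotted to Winifred's branch passes to Winifred's issue by representation.
The 1/4 is divided into 2 equal shares of 1/8 among Oliver, Diana.
Oliver is living and takes 1/8.
Diana is living and takes 1/8.
Fiona predeceased; the 1/4 allotted to Fiona's branch passes to Fiona's issue by representation.
Edmund is the sole taker at this level and receives the full 1/4.
Nora is living and takes 1/4.
Isaac predeceased; the 1/4 allotted to Isaac's branch passes to Isaac's issue by representation.
The 1/4 is divided into 3 equal shares of 1/12 among Kenneth, Albert, Victor.
Kenneth is living and takes 1/12.
Albert is living and takes 1/12.
Victor is living and takes 1/12.

Albert 1/12; Diana 1/8; Edmund 1/4; Kenneth 1/12; Nora 1/4; Oliver 1/8; Victor 1/12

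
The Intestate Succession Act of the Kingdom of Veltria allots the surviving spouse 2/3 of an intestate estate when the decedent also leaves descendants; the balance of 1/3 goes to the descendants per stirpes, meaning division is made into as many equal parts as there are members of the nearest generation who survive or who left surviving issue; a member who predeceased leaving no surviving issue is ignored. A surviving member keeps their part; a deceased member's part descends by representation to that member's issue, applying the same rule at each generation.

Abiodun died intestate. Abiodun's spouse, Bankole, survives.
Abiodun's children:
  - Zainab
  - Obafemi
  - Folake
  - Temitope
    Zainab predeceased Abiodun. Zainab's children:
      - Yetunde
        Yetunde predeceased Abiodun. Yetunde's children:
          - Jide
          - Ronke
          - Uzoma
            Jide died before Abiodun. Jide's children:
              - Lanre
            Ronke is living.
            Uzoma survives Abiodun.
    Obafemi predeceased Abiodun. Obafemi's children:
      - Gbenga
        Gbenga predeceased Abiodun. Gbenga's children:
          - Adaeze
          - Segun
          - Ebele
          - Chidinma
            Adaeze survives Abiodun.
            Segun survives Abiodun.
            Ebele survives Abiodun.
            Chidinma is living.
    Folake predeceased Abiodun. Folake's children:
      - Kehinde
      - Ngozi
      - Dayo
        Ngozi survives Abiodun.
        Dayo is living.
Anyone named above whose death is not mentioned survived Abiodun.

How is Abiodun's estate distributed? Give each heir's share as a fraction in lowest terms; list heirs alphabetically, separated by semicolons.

Adaeze 1/48; Bankole 2/3; Chidinma 1/48; Dayo 1/36; Ebele 1/48; Kehinde 1/36; Lanre 1/36; Ngozi 1/36; Ronke 1/36; Segun 1/48; Temitope 1/12; Uzoma 1/36

Bankole, as surviving spouse, takes 2/3.
The remaining 1/3 passes to Abiodun's descendants per stirpes.
The 1/3 is divided into 4 equal shares of 1/12 among Zainab, Obafemi, Folake, Temitope.
Zainab predeceased; the 1/12 allotted to Zainab's branch passes to Zainab's issue by representation.
Yetunde's line is the sole branch at this level, so the full 1/12 passes to Yetunde's issue by representation.
The 1/12 is divided into 3 equal shares of 1/36 among Jide, Ronke, Uzoma.
Jide predeceased; the 1/36 allotted to Jide's branch passes to Jide's issue by representation.
Lanre is the sole taker at this level and receives the full 1/36.
Ronke is living and takes 1/36.
Uzoma is living and takes 1/36.
Obafemi predeceased; the 1/12 allotted to Obafemi's branch passes to Obafemi's issue by representation.
Gbenga's line is the sole branch at this level, so the full 1/12 passes to Gbenga's issue by representation.
The 1/12 is divided into 4 equal shares of 1/48 among Adaeze, Segun, Ebele, Chidinma.
Adaeze is living and takes 1/48.
Segun is living and takes 1/48.
Ebele is living and takes 1/48.
Chidinma is living and takes 1/48.
Folake predeceased; the 1/12 allotted to Folake's branch passes to Folake's issue by representation.
The 1/12 is divided into 3 equal shares of 1/36 among Kehinde, Ngozi, Dayo.
Kehinde is living and takes 1/36.
Ngozi is living and takes 1/36.
Dayo is living and takes 1/36.
Temitope is living and takes 1/12.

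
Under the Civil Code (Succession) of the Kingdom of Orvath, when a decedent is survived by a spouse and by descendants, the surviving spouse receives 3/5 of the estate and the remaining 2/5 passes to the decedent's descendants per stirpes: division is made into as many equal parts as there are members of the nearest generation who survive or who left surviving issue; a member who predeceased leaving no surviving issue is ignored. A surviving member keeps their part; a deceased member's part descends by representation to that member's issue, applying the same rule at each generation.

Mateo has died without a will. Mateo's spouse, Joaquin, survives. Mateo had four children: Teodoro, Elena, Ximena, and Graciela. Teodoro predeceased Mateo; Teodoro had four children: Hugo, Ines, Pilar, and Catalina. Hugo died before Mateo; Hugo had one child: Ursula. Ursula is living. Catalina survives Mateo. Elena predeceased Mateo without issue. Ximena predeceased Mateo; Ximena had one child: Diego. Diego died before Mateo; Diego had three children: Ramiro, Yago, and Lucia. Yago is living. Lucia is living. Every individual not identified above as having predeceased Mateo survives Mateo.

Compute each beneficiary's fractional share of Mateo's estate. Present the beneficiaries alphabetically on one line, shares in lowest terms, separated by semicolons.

Catalina 1/30; Graciela 2/15; Ines 1/30; Joaquin 3/5; Lucia 2/45; Pilar 1/30; Ramiro 2/45; Ursula 1/30; Yago 2/45

Joaquin, as surviving spouse, takes 3/5.
The remaining 2/5 passes to Mateo's descendants per stirpes.
Elena left no surviving issue, so that branch lapses and is disregarded.
The 2/5 is divided into 3 equal shares of 2/15 among Teodoro, Ximena, Graciela.
Teodoro predeceased; the 2/15 allotted to Teodoro's branch passes to Teodoro's issue by representation.
The 2/15 is divided into 4 equal shares of 1/30 among Hugo, Ines, Pilar, Catalina.
Hugo predeceased; the 1/30 allotted to Hugo's branch passes to Hugo's issue by representation.
Ursula is the sole taker at this level and receives the full 1/30.
Ines is living and takes 1/30.
Pilar is living and takes 1/30.
Catalina is living and takes 1/30.
Ximena predeceased; the 2/15 allotted to Ximena's branch passes to Ximena's issue by representation.
Diego's line is the sole branch at this level, so the full 2/15 passes to Diego's issue by representation.
The 2/15 is divided into 3 equal shares of 2/45 among Ramiro, Yago, Lucia.
Ramiro is living and takes 2/45.
Yago is living and takes 2/45.
Lucia is living and takes 2/45.
Graciela is living and takes 2/15.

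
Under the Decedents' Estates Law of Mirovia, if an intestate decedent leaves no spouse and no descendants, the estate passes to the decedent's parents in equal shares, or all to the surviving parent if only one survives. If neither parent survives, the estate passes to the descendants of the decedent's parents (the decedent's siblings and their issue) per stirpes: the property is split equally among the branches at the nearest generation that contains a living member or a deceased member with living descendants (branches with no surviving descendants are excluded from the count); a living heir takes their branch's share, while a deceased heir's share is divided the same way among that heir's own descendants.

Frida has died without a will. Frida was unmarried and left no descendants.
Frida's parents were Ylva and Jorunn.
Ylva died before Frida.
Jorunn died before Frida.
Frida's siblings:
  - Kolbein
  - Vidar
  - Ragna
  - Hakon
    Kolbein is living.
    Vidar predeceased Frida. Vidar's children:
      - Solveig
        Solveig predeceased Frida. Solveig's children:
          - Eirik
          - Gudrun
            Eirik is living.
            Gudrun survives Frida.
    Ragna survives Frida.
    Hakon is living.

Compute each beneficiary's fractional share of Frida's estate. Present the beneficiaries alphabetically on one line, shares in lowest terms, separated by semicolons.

Neither parent survives and there are no descendants, so the estate passes to Frida's siblings and their issue per stirpes.
The estate is divided into 4 equal shares of 1/4 among Kolbein, Vidar, Ragna, Hakon.
Kolbein is living and takes 1/4.
Vidar predeceased; the 1/4 allotted to Vidar's branch passes to Vidar's issue by representation.
Solveig's line is the sole branch at this level, so the full 1/4 passes to Solveig's issue by representation.
The 1/4 is divided into 2 equal shares of 1/8 among Eirik, Gudrun.
Eirik is living and takes 1/8.
Gudrun is living and takes 1/8.
Ragna is living and takes 1/4.
Hakon is living and takes 1/4.

Eirik 1/8; Gudrun 1/8; Hakon 1/4; Kolbein 1/4; Ragna 1/4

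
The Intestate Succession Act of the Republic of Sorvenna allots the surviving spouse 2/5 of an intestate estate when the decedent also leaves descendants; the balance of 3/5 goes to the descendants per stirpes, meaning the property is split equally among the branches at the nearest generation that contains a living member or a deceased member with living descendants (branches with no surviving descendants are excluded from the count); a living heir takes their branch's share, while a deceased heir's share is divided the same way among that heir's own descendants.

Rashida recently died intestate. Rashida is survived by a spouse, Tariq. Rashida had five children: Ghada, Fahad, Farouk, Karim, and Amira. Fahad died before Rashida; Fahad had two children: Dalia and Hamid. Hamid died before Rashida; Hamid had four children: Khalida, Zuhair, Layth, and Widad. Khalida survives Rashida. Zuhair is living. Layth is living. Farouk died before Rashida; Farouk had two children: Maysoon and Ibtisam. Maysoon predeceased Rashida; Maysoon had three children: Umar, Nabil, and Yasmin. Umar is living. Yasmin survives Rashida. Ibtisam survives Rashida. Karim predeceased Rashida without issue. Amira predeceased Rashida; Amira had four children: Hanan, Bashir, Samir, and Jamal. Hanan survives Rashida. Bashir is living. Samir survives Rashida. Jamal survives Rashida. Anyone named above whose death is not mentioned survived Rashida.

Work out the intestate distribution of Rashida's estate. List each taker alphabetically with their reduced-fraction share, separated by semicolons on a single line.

Tariq, as surviving spouse, takes 2/5.
The remaining 3/5 passes to Rashida's descendants per stirpes.
Karim left no surviving issue, so that branch lapses and is disregarded.
The 3/5 is divided into 4 equal shares of 3/20 among Ghada, Fahad, Farouk, Amira.
Ghada is living and takes 3/20.
Fahad predeceased; the 3/20 allotted to Fahad's branch passes to Fahad's issue by representation.
The 3/20 is divided into 2 equal shares of 3/40 among Dalia, Hamid.
Dalia is living and takes 3/40.
Hamid predeceased; the 3/40 allotted to Hamid's branch passes to Hamid's issue by representation.
The 3/40 is divided into 4 equal shares of 3/160 among Khalida, Zuhair, Layth, Widad.
Khalida is living and takes 3/160.
Zuhair is living and takes 3/160.
Layth is living and takes 3/160.
Widad is living and takes 3/160.
Farouk predeceased; the 3/20 allotted to Farouk's branch passes to Farouk's issue by representation.
The 3/20 is divided into 2 equal shares of 3/40 among Maysoon, Ibtisam.
Maysoon predeceased; the 3/40 allotted to Maysoon's branch passes to Maysoon's issue by representation.
The 3/40 is divided into 3 equal shares of 1/40 among Umar, Nabil, Yasmin.
Umar is living and takes 1/40.
Nabil is living and takes 1/40.
Yasmin is living and takes 1/40.
Ibtisam is living and takes 3/40.
Amira predeceased; the 3/20 allotted to Amira's branch passes to Amira's issue by representation.
The 3/20 is divided into 4 equal shares of 3/80 among Hanan, Bashir, Samir, Jamal.
Hanan is living and takes 3/80.
Bashir is living and takes 3/80.
Samir is living and takes 3/80.
Jamal is living and takes 3/80.

Bashir 3/80; Dalia 3/40; Ghada 3/20; Hanan 3/80; Ibtisam 3/40; Jamal 3/80; Khalida 3/160; Layth 3/160; Nabil 1/40; Samir 3/80; Tariq 2/5; Umar 1/40; Widad 3/160; Yasmin 1/40; Zuhair 3/160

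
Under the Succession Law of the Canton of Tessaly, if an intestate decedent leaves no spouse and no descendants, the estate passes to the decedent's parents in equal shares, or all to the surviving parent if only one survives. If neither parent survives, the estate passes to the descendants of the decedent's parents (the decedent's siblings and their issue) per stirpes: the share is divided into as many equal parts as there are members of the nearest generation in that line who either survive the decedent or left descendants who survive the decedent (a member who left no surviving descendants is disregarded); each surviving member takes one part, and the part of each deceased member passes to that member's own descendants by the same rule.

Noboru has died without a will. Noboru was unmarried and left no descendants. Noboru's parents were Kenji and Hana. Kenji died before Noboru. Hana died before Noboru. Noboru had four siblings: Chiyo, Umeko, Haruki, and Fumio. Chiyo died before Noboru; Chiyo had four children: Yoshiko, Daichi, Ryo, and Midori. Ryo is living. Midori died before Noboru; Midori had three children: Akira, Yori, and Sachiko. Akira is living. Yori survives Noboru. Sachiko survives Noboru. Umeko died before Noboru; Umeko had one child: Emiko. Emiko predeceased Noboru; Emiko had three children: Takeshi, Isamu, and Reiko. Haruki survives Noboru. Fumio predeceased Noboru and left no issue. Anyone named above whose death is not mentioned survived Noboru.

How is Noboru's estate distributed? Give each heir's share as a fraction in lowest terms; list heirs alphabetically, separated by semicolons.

Neither parent survives and there are no descendants, so the estate passes to Noboru's siblings and their issue per stirpes.
Fumio left no surviving issue, so that branch lapses and is disregarded.
The estate is divided into 3 equal shares of 1/3 among Chiyo, Umeko, Haruki.
Chiyo predeceased; the 1/3 allotted to Chiyo's branch passes to Chiyo's issue by representation.
The 1/3 is divided into 4 equal shares of 1/12 among Yoshiko, Daichi, Ryo, Midori.
Yoshiko is living and takes 1/12.
Daichi is living and takes 1/12.
Ryo is living and takes 1/12.
Midori predeceased; the 1/12 allotted to Midori's branch passes to Midori's issue by representation.
The 1/12 is divided into 3 equal shares of 1/36 among Akira, Yori, Sachiko.
Akira is living and takes 1/36.
Yori is living and takes 1/36.
Sachiko is living and takes 1/36.
Umeko predeceased; the 1/3 allotted to Umeko's branch passes to Umeko's issue by representation.
Emiko's line is the sole branch at this level, so the full 1/3 passes to Emiko's issue by representation.
The 1/3 is divided into 3 equal shares of 1/9 among Takeshi, Isamu, Reiko.
Takeshi is living and takes 1/9.
Isamu is living and takes 1/9.
Reiko is living and takes 1/9.
Haruki is living and takes 1/3.

Akira 1/36; Daichi 1/12; Haruki 1/3; Isamu 1/9; Reiko 1/9; Ryo 1/12; Sachiko 1/36; Takeshi 1/9; Yori 1/36; Yoshiko 1/12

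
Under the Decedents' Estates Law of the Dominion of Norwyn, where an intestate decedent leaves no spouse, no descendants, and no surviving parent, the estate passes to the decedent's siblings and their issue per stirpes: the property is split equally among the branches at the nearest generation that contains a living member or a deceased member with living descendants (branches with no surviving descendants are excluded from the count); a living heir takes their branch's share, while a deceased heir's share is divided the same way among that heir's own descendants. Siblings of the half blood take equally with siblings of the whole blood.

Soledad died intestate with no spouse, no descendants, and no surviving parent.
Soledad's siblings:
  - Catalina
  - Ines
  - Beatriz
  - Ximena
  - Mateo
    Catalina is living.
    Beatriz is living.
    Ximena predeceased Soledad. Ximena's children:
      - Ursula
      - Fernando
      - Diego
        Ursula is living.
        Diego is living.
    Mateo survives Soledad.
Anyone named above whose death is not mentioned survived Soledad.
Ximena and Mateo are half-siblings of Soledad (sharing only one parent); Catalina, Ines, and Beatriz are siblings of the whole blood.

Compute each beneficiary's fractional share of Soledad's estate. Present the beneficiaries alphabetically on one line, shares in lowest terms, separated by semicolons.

No spouse, descendants, or parent survives, so the estate passes to Soledad's siblings per stirpes.
Half-blood and whole-blood siblings take equally under the stated rule.
The estate is divided into 5 equal shares of 1/5 among Catalina, Ines, Beatriz, Ximena, Mateo.
Catalina is living and takes 1/5.
Ines is living and takes 1/5.
Beatriz is living and takes 1/5.
Ximena predeceased; the 1/5 allotted to Ximena's branch passes to Ximena's issue by representation.
The 1/5 is divided into 3 equal shares of 1/15 among Ursula, Fernando, Diego.
Ursula is living and takes 1/15.
Fernando is living and takes 1/15.
Diego is living and takes 1/15.
Mateo is living and takes 1/5.

Beatriz 1/5; Catalina 1/5; Diego 1/15; Fernando 1/15; Ines 1/5; Mateo 1/5; Ursula 1/15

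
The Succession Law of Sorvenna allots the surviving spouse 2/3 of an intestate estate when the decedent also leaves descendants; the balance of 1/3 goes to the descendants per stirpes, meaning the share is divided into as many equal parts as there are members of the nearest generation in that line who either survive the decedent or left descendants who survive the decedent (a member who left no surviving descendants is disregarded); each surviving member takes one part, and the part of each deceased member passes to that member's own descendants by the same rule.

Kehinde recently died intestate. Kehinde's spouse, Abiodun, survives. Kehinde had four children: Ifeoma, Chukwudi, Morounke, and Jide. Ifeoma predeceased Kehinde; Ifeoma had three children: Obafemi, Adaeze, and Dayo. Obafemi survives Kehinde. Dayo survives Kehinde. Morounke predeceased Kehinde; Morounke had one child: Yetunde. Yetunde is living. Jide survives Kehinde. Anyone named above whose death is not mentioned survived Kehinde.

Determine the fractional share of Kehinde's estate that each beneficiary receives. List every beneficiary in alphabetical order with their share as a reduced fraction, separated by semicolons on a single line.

Abiodun, as surviving spouse, takes 2/3.
The remaining 1/3 passes to Kehinde's descendants per stirpes.
The 1/3 is divided into 4 equal shares of 1/12 among Ifeoma, Chukwudi, Morounke, Jide.
Ifeoma predeceased; the 1/12 allotted to Ifeoma's branch passes to Ifeoma's issue by representation.
The 1/12 is divided into 3 equal shares of 1/36 among Obafemi, Adaeze, Dayo.
Obafemi is living and takes 1/36.
Adaeze is living and takes 1/36.
Dayo is living and takes 1/36.
Chukwudi is living and takes 1/12.
Morounke predeceased; the 1/12 allotted to Morounke's branch passes to Morounke's issue by representation.
Yetunde is the sole taker at this level and receives the full 1/12.
Jide is living and takes 1/12.

Abiodun 2/3; Adaeze 1/36; Chukwudi 1/12; Dayo 1/36; Jide 1/12; Obafemi 1/36; Yetunde 1/12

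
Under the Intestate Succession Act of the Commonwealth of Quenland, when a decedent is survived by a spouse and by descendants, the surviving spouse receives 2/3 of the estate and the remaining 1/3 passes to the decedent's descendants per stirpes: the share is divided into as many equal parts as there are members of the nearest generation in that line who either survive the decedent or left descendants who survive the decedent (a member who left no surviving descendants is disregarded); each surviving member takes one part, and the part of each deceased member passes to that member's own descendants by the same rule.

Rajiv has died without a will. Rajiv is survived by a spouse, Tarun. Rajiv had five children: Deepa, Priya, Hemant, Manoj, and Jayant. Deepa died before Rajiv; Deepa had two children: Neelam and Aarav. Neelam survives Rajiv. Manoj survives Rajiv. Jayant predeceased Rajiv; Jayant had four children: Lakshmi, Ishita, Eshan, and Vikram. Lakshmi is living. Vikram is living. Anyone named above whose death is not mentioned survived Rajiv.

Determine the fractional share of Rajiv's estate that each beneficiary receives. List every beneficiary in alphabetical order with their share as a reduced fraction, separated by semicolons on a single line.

Tarun, as surviving spouse, takes 2/3.
The remaining 1/3 passes to Rajiv's descendants per stirpes.
The 1/3 is divided into 5 equal shares of 1/15 among Deepa, Priya, Hemant, Manoj, Jayant.
Deepa predeceased; the 1/15 allotted to Deepa's branch passes to Deepa's issue by representation.
The 1/15 is divided into 2 equal shares of 1/30 among Neelam, Aarav.
Neelam is living and takes 1/30.
Aarav is living and takes 1/30.
Priya is living and takes 1/15.
Hemant is living and takes 1/15.
Manoj is living and takes 1/15.
Jayant predeceased; the 1/15 allotted to Jayant's branch passes to Jayant's issue by representation.
The 1/15 is divided into 4 equal shares of 1/60 among Lakshmi, Ishita, Eshan, Vikram.
Lakshmi is living and takes 1/60.
Ishita is living and takes 1/60.
Eshan is living and takes 1/60.
Vikram is living and takes 1/60.

Aarav 1/30; Eshan 1/60; Hemant 1/15; Ishita 1/60; Lakshmi 1/60; Manoj 1/15; Neelam 1/30; Priya 1/15; Tarun 2/3; Vikram 1/60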